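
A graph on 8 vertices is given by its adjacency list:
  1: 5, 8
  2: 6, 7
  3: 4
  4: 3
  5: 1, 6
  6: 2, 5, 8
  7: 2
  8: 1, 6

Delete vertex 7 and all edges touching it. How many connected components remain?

2

With 7 gone, the remaining components are: {3, 4}; {1, 2, 5, 6, 8}.
That is 2 components.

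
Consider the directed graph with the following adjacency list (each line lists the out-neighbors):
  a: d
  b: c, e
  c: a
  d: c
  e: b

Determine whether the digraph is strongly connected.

No

There is no directed path from d to e, so the graph is not strongly connected.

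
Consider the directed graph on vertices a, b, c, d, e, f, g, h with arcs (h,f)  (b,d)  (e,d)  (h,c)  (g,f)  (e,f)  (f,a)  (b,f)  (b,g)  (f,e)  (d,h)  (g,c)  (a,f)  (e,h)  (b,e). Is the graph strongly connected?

No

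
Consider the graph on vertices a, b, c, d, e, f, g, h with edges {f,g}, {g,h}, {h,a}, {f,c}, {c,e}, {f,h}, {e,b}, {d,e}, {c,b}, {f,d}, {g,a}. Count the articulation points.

Removing f increases the component count from 1 to 2, so f is a cut vertex.
By contrast removing e leaves 1 component; it is not a cut vertex. No other vertex is a cut vertex either.

1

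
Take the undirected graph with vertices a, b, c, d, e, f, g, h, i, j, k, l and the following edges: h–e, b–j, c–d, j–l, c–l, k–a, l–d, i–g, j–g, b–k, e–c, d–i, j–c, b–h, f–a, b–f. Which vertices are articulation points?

Removing b increases the component count from 1 to 2, so b is a cut vertex.
By contrast removing g leaves 1 component; it is not a cut vertex. No other vertex is a cut vertex either.

b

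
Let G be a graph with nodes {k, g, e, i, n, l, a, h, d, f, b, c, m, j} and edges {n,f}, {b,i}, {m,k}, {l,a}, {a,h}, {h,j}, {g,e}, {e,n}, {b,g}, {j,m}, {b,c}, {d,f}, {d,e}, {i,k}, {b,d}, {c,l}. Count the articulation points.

Removing b increases the component count from 1 to 2, so b is a cut vertex.
By contrast removing m leaves 1 component; it is not a cut vertex. No other vertex is a cut vertex either.

1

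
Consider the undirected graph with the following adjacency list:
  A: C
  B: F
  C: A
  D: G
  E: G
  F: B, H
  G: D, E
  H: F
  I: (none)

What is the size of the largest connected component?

3

I is isolated — a component by itself.
Starting from A we can reach A, C. That is one component of size 2.
Starting from D we can reach D, E, G. That is one component of size 3.
Starting from B we can reach B, F, H. That is one component of size 3.
The largest has 3 vertices.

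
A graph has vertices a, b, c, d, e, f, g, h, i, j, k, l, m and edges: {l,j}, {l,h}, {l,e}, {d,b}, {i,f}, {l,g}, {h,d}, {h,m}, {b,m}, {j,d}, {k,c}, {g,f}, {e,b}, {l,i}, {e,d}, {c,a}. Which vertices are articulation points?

c, l

Removing c increases the component count from 2 to 3, so c is a cut vertex.
Removing l increases the component count from 2 to 3, so l is a cut vertex.
By contrast removing g leaves 2 components; it is not a cut vertex. No other vertex is a cut vertex either.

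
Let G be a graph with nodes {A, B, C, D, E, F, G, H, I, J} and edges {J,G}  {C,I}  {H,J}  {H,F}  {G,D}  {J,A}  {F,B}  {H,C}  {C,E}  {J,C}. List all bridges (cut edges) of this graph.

The edges on the cycle H-J-C-H are not bridges since each lies on that cycle.
But removing F–B disconnects F from B; removing J–G disconnects J from G; removing C–E disconnects C from E; removing H–F disconnects H from F — these are bridges.
In total 7 edges are bridges.

A-J, B-F, C-E, C-I, D-G, F-H, G-J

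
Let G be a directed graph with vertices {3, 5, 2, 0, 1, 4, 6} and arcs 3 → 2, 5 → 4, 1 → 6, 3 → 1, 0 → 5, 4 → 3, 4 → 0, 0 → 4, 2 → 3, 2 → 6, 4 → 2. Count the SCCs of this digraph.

{0, 4, 5} are all mutually reachable — one SCC of size 3.
{2, 3} are all mutually reachable — one SCC of size 2.
{1} is an SCC by itself.
{6} is an SCC by itself.
That gives 4 strongly connected components.

4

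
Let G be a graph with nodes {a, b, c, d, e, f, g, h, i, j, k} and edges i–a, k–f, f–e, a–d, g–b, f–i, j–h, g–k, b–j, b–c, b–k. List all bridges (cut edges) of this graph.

a-d, a-i, b-c, b-j, e-f, f-i, f-k, h-j

The edges on the cycle g-b-k-g are not bridges since each lies on that cycle.
But removing f–i disconnects f from i; removing k–f disconnects k from f; removing d–a disconnects d from a; removing e–f disconnects e from f — these are bridges.
In total 8 edges are bridges.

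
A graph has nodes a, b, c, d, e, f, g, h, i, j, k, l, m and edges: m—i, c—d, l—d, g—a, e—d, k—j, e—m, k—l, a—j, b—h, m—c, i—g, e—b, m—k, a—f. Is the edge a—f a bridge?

Yes

Removing a—f leaves no path between a and f: the component count goes from 1 to 2. So it is a bridge.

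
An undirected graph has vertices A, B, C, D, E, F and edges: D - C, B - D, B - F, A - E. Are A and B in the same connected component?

The component containing A is {A, E}, and B is not in it.

No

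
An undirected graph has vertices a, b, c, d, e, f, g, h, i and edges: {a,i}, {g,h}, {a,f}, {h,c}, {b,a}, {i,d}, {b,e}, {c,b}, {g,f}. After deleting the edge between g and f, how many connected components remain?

1

g and f are still connected via g-h-c-b-a-f, so the component count stays at 1.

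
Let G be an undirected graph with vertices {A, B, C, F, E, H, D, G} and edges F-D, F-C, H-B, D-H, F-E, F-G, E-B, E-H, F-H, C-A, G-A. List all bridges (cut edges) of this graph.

none

The edges on the cycle F-C-A-G-F are not bridges since each lies on that cycle.
Every edge lies on some cycle, so there are no bridges.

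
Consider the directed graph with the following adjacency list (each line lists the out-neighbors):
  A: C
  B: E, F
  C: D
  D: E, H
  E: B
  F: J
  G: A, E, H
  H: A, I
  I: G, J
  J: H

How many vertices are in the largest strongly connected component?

{A, B, C, D, E, F, G, H, I, J} are all mutually reachable — one SCC of size 10.
The largest has 10 vertices.

10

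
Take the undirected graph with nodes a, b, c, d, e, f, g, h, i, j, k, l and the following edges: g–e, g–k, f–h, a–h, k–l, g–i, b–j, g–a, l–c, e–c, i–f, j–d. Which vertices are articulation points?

Removing g increases the component count from 2 to 3, so g is a cut vertex.
Removing j increases the component count from 2 to 3, so j is a cut vertex.
By contrast removing f leaves 2 components; it is not a cut vertex. No other vertex is a cut vertex either.

g, j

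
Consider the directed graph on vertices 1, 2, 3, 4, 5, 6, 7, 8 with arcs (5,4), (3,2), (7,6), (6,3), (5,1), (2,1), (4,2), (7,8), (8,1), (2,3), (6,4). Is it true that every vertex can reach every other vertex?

No

There is no directed path from 3 to 5, so the graph is not strongly connected.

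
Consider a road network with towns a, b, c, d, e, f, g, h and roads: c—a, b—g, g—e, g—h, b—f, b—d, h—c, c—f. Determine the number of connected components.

1

Starting from a we can reach a, b, c, d, e, f, g, h. That is one component of size 8.
Total: 1 component.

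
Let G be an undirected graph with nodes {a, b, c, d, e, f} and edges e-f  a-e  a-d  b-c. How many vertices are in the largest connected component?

4

Starting from b we can reach b, c. That is one component of size 2.
Starting from a we can reach a, d, e, f. That is one component of size 4.
The largest has 4 vertices.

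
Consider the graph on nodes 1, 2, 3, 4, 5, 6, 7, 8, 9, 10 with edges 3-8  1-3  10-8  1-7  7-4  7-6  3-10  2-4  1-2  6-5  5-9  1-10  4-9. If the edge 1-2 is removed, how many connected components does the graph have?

1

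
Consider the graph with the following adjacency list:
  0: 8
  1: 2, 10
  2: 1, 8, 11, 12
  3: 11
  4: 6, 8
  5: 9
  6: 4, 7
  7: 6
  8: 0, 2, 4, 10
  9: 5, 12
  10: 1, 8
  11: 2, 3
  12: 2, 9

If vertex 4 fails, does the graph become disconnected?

Deleting 4 raises the number of components from 1 to 2, so 4 is a cut vertex.

Yes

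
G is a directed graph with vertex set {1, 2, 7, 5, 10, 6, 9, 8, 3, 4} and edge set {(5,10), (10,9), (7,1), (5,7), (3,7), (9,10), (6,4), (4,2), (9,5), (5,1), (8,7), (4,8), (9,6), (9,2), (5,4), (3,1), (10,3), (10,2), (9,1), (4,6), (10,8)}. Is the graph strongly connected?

No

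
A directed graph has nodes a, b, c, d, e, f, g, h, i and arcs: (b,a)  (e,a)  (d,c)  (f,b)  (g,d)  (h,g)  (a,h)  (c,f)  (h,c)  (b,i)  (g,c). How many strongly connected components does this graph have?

3

{a, b, c, d, f, g, h} are all mutually reachable — one SCC of size 7.
{e} is an SCC by itself.
{i} is an SCC by itself.
That gives 3 strongly connected components.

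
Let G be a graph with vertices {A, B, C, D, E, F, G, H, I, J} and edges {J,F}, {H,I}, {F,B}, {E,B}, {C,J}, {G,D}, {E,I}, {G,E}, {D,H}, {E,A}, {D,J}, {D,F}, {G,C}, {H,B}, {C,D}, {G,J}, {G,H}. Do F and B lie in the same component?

From F we can reach A, B, C, D, E, F, G, H, I, J, which includes B.

Yes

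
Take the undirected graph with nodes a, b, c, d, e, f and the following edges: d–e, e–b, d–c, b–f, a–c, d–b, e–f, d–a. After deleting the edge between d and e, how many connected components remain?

1

d and e are still connected via d-b-e, so the component count stays at 1.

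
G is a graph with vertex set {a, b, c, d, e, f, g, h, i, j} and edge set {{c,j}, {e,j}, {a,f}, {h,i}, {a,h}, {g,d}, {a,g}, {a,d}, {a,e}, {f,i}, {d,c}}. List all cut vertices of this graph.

a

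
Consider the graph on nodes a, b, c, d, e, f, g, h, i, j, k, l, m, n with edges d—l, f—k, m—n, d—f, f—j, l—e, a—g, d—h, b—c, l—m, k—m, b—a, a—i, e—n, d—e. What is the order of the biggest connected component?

Starting from a we can reach a, b, c, g, i. That is one component of size 5.
Starting from d we can reach d, e, f, h, j, k, l, m, n. That is one component of size 9.
The largest has 9 vertices.

9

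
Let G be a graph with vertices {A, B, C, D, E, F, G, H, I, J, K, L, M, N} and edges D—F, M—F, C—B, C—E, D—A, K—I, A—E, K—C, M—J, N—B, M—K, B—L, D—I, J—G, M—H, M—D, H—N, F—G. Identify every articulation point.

B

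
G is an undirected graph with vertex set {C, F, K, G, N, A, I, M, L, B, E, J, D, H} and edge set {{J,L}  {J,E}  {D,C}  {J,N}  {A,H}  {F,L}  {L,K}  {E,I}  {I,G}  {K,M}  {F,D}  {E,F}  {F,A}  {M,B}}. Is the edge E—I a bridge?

Yes

Removing E—I leaves no path between E and I: the component count goes from 1 to 2. So it is a bridge.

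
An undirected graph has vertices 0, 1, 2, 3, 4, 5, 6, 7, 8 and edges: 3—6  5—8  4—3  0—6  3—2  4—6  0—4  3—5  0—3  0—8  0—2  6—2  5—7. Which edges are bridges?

5-7

The edges on the cycle 0-4-6-0 are not bridges since each lies on that cycle.
But removing 5—7 disconnects 5 from 7 — this is a bridge.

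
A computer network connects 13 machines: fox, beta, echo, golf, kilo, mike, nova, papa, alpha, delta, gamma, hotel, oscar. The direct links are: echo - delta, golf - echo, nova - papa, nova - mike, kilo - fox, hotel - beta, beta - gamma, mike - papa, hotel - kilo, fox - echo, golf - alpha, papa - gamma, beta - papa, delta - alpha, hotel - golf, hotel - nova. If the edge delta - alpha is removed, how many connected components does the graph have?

2

delta and alpha are still connected via delta-echo-golf-alpha, so the component count stays at 2.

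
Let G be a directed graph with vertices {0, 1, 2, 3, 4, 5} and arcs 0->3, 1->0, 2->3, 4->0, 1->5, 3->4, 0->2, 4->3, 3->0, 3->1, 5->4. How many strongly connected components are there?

1

{0, 1, 2, 3, 4, 5} are all mutually reachable — one SCC of size 6.
That gives 1 strongly connected component.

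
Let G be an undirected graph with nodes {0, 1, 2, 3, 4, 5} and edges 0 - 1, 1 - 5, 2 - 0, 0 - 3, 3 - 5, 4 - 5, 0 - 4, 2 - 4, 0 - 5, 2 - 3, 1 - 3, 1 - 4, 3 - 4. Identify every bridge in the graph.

none

The edges on the cycle 0-1-4-0 are not bridges since each lies on that cycle.
Every edge lies on some cycle, so there are no bridges.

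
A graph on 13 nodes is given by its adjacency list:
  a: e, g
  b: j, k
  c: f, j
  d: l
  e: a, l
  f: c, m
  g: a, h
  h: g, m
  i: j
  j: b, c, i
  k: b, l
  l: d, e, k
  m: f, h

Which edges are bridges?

The edges on the cycle l-e-a-g-h-m-f-c-j-b-k-l are not bridges since each lies on that cycle.
But removing j-i disconnects j from i; removing l-d disconnects l from d — these are bridges.

d-l, i-j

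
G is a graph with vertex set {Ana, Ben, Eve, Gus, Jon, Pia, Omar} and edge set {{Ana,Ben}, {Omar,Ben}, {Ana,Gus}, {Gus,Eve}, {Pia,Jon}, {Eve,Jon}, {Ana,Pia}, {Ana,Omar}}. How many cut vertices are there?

Removing Ana increases the component count from 1 to 2, so Ana is a cut vertex.
By contrast removing Pia leaves 1 component; it is not a cut vertex. No other vertex is a cut vertex either.

1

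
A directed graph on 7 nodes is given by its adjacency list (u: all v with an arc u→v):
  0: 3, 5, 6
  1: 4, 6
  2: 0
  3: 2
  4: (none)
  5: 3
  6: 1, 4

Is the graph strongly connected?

There is no directed path from 4 to 6, so the graph is not strongly connected.

No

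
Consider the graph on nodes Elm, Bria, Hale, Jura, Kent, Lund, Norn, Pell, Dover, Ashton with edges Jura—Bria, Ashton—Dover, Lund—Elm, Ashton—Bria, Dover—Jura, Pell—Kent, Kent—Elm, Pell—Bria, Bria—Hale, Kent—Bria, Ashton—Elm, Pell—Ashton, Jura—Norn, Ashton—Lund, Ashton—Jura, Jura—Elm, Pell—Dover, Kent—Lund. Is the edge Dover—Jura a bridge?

After removing Dover—Jura, the path Dover-Ashton-Jura still connects them, so the edge is not a bridge.

No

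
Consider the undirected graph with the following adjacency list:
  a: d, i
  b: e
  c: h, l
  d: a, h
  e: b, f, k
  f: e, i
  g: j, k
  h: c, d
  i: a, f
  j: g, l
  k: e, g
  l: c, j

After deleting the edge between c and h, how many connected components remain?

1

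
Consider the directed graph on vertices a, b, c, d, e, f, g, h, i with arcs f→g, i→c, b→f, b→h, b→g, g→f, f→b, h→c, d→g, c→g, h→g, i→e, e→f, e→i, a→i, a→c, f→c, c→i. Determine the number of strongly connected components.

3

{b, c, e, f, g, h, i} are all mutually reachable — one SCC of size 7.
{d} is an SCC by itself.
{a} is an SCC by itself.
That gives 3 strongly connected components.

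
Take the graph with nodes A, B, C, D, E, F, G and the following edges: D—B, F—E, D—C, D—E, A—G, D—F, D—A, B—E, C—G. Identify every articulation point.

Removing D increases the component count from 1 to 2, so D is a cut vertex.
By contrast removing A leaves 1 component; it is not a cut vertex. No other vertex is a cut vertex either.

D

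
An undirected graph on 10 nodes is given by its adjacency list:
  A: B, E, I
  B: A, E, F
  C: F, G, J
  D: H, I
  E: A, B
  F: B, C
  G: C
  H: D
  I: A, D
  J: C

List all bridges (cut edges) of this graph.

The edges on the cycle A-B-E-A are not bridges since each lies on that cycle.
But removing I-D disconnects I from D; removing A-I disconnects A from I; removing D-H disconnects D from H; removing F-C disconnects F from C — these are bridges.
In total 7 edges are bridges.

A-I, B-F, C-F, C-G, C-J, D-H, D-I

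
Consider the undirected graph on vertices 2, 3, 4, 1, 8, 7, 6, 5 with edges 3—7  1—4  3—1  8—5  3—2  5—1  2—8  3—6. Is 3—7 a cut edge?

Yes

Removing 3—7 leaves no path between 3 and 7: the component count goes from 1 to 2. So it is a bridge.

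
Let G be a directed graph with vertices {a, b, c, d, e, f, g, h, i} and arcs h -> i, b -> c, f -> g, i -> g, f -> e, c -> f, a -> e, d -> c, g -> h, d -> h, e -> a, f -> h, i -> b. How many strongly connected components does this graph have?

3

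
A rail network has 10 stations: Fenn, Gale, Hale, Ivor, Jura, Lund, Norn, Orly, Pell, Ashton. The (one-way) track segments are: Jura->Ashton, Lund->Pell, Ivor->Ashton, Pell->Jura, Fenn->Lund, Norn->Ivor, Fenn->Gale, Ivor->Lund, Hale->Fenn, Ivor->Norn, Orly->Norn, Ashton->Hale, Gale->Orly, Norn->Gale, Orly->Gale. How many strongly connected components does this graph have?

1

{Fenn, Gale, Hale, Ivor, Jura, Lund, Norn, Orly, Pell, Ashton} are all mutually reachable — one SCC of size 10.
That gives 1 strongly connected component.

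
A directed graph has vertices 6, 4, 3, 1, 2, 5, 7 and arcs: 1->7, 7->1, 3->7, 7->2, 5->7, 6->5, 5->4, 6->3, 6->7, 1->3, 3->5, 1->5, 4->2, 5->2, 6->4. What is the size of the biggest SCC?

4

{1, 3, 5, 7} are all mutually reachable — one SCC of size 4.
{6} is an SCC by itself.
{2} is an SCC by itself.
{4} is an SCC by itself.
The largest has 4 vertices.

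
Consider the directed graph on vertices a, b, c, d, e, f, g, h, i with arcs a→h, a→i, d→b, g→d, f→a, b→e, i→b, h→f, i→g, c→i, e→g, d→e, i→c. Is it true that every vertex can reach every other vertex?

There is no directed path from b to h, so the graph is not strongly connected.

No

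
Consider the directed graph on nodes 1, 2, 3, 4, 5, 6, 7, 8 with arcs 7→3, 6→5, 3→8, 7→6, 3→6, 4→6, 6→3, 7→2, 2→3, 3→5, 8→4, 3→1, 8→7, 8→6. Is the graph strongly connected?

No

There is no directed path from 1 to 3, so the graph is not strongly connected.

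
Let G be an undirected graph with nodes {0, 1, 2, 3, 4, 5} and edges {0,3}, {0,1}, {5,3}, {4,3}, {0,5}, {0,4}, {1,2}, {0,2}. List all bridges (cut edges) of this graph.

The edges on the cycle 0-1-2-0 are not bridges since each lies on that cycle.
Every edge lies on some cycle, so there are no bridges.

none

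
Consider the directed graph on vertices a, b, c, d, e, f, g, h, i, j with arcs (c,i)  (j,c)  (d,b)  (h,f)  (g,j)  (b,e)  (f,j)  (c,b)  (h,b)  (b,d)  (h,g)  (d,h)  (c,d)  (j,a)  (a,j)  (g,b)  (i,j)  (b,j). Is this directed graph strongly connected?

There is no directed path from e to b, so the graph is not strongly connected.

No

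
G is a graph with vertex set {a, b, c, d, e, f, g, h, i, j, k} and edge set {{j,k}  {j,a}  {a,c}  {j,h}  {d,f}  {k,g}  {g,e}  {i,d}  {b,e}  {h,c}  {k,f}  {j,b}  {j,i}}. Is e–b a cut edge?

No

After removing e–b, the path e-g-k-j-b still connects them, so the edge is not a bridge.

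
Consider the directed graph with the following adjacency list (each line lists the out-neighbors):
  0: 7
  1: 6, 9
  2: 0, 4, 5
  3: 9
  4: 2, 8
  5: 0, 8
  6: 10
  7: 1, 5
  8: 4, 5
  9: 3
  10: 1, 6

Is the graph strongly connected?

There is no directed path from 10 to 7, so the graph is not strongly connected.

No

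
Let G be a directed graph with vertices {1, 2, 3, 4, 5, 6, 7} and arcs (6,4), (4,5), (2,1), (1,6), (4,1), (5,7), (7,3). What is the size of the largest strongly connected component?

3

{1, 4, 6} are all mutually reachable — one SCC of size 3.
{3} is an SCC by itself.
{2} is an SCC by itself.
{5} is an SCC by itself.
{7} is an SCC by itself.
The largest has 3 vertices.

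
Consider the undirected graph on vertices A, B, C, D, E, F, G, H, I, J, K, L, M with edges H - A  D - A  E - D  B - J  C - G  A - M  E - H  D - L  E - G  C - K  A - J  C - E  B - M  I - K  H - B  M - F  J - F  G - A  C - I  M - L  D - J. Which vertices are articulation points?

Removing C increases the component count from 1 to 2, so C is a cut vertex.
By contrast removing G leaves 1 component; it is not a cut vertex. No other vertex is a cut vertex either.

C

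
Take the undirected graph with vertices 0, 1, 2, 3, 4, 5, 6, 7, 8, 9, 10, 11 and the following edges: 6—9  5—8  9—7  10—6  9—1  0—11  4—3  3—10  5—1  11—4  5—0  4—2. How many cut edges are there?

3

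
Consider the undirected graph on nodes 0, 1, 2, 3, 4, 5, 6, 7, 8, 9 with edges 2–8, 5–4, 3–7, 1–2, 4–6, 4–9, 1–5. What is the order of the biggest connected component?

7

0 is isolated — a component by itself.
Starting from 3 we can reach 3, 7. That is one component of size 2.
Starting from 1 we can reach 1, 2, 4, 5, 6, 8, 9. That is one component of size 7.
The largest has 7 vertices.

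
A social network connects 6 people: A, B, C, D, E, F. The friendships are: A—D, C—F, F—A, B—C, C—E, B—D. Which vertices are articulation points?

C

Removing C increases the component count from 1 to 2, so C is a cut vertex.
By contrast removing D leaves 1 component; it is not a cut vertex. No other vertex is a cut vertex either.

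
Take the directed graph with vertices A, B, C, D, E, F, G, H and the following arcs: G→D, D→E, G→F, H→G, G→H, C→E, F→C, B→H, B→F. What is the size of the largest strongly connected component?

{G, H} are all mutually reachable — one SCC of size 2.
{C} is an SCC by itself.
{D} is an SCC by itself.
{E} is an SCC by itself.
{A} is an SCC by itself.
(and 2 more singleton SCCs)
The largest has 2 vertices.

2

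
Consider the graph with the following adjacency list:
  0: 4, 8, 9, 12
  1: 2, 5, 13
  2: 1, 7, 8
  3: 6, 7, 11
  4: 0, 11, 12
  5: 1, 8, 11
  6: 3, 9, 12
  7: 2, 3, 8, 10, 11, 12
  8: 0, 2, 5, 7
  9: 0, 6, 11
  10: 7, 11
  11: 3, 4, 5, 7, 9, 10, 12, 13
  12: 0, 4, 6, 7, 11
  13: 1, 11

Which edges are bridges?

none

The edges on the cycle 12-0-4-12 are not bridges since each lies on that cycle.
Every edge lies on some cycle, so there are no bridges.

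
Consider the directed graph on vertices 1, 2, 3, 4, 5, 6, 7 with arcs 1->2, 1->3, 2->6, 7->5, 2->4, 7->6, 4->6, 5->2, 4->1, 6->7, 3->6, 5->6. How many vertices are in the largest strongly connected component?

{1, 2, 3, 4, 5, 6, 7} are all mutually reachable — one SCC of size 7.
The largest has 7 vertices.

7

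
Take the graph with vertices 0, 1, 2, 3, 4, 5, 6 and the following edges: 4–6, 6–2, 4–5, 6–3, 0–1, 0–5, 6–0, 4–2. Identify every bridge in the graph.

0-1, 3-6

The edges on the cycle 4-6-0-5-4 are not bridges since each lies on that cycle.
But removing 3–6 disconnects 3 from 6; removing 0–1 disconnects 0 from 1 — these are bridges.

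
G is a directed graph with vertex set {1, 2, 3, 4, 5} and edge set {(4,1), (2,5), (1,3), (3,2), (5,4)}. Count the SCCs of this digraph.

1

{1, 2, 3, 4, 5} are all mutually reachable — one SCC of size 5.
That gives 1 strongly connected component.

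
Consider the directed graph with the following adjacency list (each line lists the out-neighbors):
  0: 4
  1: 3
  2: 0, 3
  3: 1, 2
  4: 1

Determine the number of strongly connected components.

{0, 1, 2, 3, 4} are all mutually reachable — one SCC of size 5.
That gives 1 strongly connected component.

1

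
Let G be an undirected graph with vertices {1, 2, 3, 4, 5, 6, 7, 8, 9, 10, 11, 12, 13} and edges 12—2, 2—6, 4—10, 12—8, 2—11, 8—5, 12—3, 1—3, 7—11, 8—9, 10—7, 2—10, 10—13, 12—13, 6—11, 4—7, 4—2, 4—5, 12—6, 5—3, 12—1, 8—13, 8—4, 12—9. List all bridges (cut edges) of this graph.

none

The edges on the cycle 12-8-4-5-3-12 are not bridges since each lies on that cycle.
Every edge lies on some cycle, so there are no bridges.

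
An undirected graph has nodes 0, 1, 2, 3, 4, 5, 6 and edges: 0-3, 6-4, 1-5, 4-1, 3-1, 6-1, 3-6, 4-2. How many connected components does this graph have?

1

Starting from 0 we can reach 0, 1, 2, 3, 4, 5, 6. That is one component of size 7.
Total: 1 component.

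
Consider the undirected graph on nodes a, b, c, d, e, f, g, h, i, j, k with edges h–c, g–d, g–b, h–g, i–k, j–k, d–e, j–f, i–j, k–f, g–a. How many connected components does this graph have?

2

Starting from f we can reach f, i, j, k. That is one component of size 4.
Starting from a we can reach a, b, c, d, e, g, h. That is one component of size 7.
Total: 2 components.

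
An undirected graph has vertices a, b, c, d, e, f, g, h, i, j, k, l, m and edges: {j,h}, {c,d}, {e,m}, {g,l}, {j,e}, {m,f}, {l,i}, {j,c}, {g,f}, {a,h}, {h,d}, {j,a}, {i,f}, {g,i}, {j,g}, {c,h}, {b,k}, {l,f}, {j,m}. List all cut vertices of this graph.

j

Removing j increases the component count from 2 to 3, so j is a cut vertex.
By contrast removing e leaves 2 components; it is not a cut vertex. No other vertex is a cut vertex either.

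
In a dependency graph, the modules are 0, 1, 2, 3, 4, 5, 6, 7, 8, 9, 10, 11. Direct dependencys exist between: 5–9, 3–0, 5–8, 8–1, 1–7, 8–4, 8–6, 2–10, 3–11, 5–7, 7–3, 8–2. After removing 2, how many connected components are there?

2

With 2 gone, the remaining components are: {10}; {0, 1, 3, 4, 5, 6, 7, 8, 9, 11}.
That is 2 components.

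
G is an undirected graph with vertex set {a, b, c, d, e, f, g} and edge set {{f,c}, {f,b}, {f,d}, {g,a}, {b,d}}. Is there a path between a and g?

From a we can reach a, g, which includes g.

Yes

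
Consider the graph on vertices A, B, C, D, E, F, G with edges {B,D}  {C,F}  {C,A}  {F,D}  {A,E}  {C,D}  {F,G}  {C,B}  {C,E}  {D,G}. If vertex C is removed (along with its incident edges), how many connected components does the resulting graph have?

With C gone, the remaining components are: {A, E}; {B, D, F, G}.
That is 2 components.

2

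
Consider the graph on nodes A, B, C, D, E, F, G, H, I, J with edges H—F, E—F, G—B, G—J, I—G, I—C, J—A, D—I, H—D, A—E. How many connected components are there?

1

Starting from A we can reach A, B, C, D, E, F, G, H, I, J. That is one component of size 10.
Total: 1 component.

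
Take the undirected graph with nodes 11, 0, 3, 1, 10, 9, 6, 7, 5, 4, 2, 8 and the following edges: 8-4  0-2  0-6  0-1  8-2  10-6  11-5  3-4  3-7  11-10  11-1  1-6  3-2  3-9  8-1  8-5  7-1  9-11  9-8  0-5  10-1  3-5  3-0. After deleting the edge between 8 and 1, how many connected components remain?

1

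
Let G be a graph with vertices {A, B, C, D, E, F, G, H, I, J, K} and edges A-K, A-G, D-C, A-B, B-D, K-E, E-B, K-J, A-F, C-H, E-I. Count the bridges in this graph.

The edges on the cycle A-K-E-B-A are not bridges since each lies on that cycle.
But removing I-E disconnects I from E; removing A-F disconnects A from F; removing A-G disconnects A from G; removing H-C disconnects H from C — these are bridges.
In total 7 edges are bridges.

7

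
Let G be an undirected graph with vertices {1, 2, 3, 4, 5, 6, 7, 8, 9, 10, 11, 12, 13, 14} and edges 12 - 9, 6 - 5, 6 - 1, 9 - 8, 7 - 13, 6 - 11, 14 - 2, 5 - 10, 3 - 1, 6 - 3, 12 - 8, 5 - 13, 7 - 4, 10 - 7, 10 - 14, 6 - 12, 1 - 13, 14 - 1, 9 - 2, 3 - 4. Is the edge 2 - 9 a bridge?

After removing 2 - 9, the path 2-14-1-6-12-9 still connects them, so the edge is not a bridge.

No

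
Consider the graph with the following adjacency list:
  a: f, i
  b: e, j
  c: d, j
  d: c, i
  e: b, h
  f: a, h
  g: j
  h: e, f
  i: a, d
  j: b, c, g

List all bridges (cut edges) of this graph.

g-j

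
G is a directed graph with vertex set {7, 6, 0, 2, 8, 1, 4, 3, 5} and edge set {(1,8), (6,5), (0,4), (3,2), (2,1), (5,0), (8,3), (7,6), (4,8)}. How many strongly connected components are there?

6

{1, 2, 3, 8} are all mutually reachable — one SCC of size 4.
{6} is an SCC by itself.
{0} is an SCC by itself.
{4} is an SCC by itself.
{5} is an SCC by itself.
(and 1 more singleton SCC)
That gives 6 strongly connected components.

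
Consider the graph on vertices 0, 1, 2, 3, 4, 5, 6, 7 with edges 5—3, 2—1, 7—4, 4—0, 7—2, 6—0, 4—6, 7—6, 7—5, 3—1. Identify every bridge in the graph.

none

The edges on the cycle 7-4-0-6-7 are not bridges since each lies on that cycle.
Every edge lies on some cycle, so there are no bridges.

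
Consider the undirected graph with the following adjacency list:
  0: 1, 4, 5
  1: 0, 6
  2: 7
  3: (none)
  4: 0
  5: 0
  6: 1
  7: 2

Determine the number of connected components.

3

3 is isolated — a component by itself.
Starting from 2 we can reach 2, 7. That is one component of size 2.
Starting from 0 we can reach 0, 1, 4, 5, 6. That is one component of size 5.
Total: 3 components.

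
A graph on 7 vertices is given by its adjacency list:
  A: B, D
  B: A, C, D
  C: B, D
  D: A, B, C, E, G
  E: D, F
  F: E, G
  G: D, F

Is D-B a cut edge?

No

After removing D-B, the path D-A-B still connects them, so the edge is not a bridge.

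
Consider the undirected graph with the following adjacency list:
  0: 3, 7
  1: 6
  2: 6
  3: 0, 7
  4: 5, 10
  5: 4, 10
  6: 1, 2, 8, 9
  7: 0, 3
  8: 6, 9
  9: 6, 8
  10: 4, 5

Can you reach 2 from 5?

No

The component containing 5 is {4, 5, 10}, and 2 is not in it.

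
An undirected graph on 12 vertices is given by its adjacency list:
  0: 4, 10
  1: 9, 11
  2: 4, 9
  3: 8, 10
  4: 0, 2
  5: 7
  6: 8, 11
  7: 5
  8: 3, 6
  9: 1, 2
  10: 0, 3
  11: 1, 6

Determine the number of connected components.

2

Starting from 5 we can reach 5, 7. That is one component of size 2.
Starting from 0 we can reach 0, 1, 2, 3, 4, 6, 8, 9, 10, 11. That is one component of size 10.
Total: 2 components.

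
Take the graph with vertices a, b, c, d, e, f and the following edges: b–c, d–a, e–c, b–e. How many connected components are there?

3

f is isolated — a component by itself.
Starting from a we can reach a, d. That is one component of size 2.
Starting from b we can reach b, c, e. That is one component of size 3.
Total: 3 components.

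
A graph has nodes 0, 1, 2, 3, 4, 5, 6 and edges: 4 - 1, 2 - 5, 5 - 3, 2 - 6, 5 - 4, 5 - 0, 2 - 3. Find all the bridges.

0-5, 1-4, 2-6, 4-5

The edges on the cycle 2-5-3-2 are not bridges since each lies on that cycle.
But removing 4 - 1 disconnects 4 from 1; removing 5 - 4 disconnects 5 from 4; removing 5 - 0 disconnects 5 from 0; removing 2 - 6 disconnects 2 from 6 — these are bridges.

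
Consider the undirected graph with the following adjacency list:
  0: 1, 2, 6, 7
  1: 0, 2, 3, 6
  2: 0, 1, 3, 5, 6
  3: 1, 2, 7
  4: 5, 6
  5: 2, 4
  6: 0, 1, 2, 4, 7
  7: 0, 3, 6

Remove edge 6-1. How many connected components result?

1

6 and 1 are still connected via 6-2-1, so the component count stays at 1.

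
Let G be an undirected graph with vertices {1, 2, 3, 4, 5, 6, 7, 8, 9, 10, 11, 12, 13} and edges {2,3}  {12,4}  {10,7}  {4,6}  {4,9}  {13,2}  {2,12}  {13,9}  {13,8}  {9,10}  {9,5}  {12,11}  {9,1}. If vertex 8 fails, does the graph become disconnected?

No

Deleting 8 leaves 1 component (was 1), so 8 is not a cut vertex.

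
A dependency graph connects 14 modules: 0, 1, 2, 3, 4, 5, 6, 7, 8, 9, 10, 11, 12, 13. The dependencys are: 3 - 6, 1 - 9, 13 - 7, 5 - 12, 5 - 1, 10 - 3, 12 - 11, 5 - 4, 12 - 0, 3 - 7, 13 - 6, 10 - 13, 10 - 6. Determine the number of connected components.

2 is isolated — a component by itself.
8 is isolated — a component by itself.
Starting from 3 we can reach 3, 6, 7, 10, 13. That is one component of size 5.
Starting from 0 we can reach 0, 1, 4, 5, 9, 11, 12. That is one component of size 7.
Total: 4 components.

4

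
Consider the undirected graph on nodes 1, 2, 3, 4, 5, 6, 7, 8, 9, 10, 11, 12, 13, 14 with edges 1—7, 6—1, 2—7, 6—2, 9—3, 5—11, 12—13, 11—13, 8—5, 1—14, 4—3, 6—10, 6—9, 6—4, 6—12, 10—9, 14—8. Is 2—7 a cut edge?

No

After removing 2—7, the path 2-6-1-7 still connects them, so the edge is not a bridge.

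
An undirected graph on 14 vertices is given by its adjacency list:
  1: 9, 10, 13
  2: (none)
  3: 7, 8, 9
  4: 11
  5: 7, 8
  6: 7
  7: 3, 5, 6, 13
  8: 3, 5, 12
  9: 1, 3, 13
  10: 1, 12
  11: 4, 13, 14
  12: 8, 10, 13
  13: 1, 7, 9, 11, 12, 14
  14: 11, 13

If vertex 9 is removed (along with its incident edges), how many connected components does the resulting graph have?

2

With 9 gone, the remaining components are: {2}; {1, 3, 4, 5, 6, 7, 8, 10, 11, 12, 13, 14}.
That is 2 components.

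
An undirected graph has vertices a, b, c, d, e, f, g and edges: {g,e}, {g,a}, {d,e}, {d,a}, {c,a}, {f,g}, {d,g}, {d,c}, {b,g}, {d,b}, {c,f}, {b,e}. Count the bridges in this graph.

0

The edges on the cycle d-c-f-g-a-d are not bridges since each lies on that cycle.
Every edge lies on some cycle, so there are no bridges.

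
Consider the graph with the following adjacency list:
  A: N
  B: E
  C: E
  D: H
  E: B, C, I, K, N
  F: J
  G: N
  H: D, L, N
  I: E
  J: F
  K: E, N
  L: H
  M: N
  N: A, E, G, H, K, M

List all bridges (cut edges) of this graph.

A-N, B-E, C-E, D-H, E-I, F-J, G-N, H-L, H-N, M-N

The edges on the cycle N-E-K-N are not bridges since each lies on that cycle.
But removing N-H disconnects N from H; removing E-C disconnects E from C; removing I-E disconnects I from E; removing E-B disconnects E from B — these are bridges.
In total 10 edges are bridges.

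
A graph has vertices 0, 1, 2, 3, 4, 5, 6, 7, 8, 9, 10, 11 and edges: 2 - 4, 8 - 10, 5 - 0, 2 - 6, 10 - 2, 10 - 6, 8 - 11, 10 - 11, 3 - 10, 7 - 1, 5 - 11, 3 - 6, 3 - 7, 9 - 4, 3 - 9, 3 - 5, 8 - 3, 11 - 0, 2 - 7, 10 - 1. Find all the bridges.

none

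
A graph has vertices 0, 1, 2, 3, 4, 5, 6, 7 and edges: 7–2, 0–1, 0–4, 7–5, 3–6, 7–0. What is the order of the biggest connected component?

6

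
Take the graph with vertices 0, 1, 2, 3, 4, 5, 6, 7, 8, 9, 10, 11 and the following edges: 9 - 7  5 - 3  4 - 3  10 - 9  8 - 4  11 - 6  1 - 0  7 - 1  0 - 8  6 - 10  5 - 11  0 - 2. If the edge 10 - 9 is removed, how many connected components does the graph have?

1

10 and 9 are still connected via 10-6-11-5-3-4-8-0-1-7-9, so the component count stays at 1.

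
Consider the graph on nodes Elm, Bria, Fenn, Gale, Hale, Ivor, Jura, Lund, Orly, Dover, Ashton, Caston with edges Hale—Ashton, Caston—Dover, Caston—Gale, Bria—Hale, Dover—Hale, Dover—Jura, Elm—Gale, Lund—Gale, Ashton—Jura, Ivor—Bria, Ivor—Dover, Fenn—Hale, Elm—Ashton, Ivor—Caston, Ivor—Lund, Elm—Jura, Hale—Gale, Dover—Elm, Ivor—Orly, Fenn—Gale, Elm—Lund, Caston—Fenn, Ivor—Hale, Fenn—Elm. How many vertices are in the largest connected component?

Starting from Elm we can reach Elm, Bria, Fenn, Gale, Hale, Ivor, Jura, Lund, Orly, Dover, Ashton, Caston. That is one component of size 12.
The largest has 12 vertices.

12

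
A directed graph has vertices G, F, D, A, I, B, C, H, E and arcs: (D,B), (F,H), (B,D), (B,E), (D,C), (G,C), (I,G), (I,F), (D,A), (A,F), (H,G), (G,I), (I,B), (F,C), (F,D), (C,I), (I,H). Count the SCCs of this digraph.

2

{A, B, C, D, F, G, H, I} are all mutually reachable — one SCC of size 8.
{E} is an SCC by itself.
That gives 2 strongly connected components.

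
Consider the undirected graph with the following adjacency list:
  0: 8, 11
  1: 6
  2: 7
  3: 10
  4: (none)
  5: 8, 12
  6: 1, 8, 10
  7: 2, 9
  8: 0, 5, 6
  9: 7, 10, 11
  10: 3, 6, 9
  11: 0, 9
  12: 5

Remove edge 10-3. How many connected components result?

3

Before removal there are 2 components.
10-3 is a bridge — removing it separates 10's side from 3's side.
After removal: 3 components.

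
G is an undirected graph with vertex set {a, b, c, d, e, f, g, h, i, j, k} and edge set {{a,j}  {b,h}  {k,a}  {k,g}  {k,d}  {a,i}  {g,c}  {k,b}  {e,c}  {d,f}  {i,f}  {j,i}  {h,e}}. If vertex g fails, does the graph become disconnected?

No

Deleting g leaves 1 component (was 1) (its neighbors c, k remain connected to each other), so g is not a cut vertex.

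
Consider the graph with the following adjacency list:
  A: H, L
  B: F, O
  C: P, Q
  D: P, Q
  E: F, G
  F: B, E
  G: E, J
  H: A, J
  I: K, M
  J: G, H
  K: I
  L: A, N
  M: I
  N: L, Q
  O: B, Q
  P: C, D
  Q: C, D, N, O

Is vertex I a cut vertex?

Yes

Deleting I raises the number of components from 2 to 3, so I is a cut vertex.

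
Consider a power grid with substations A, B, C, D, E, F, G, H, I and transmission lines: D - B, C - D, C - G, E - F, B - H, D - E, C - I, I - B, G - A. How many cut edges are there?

The edges on the cycle C-D-B-I-C are not bridges since each lies on that cycle.
But removing A - G disconnects A from G; removing C - G disconnects C from G; removing D - E disconnects D from E; removing F - E disconnects F from E — these are bridges.
In total 5 edges are bridges.

5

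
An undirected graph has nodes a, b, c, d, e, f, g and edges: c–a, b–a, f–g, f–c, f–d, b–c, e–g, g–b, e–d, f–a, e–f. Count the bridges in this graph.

0

The edges on the cycle e-f-d-e are not bridges since each lies on that cycle.
Every edge lies on some cycle, so there are no bridges.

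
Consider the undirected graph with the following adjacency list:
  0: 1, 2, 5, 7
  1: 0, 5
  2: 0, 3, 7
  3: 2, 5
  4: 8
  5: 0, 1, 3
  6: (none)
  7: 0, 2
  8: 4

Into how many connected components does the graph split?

3

6 is isolated — a component by itself.
Starting from 4 we can reach 4, 8. That is one component of size 2.
Starting from 0 we can reach 0, 1, 2, 3, 5, 7. That is one component of size 6.
Total: 3 components.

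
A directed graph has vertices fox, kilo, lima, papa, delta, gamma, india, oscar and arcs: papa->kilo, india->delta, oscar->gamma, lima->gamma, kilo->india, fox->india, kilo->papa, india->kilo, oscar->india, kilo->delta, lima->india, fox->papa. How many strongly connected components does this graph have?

6

{kilo, papa, india} are all mutually reachable — one SCC of size 3.
{oscar} is an SCC by itself.
{fox} is an SCC by itself.
{lima} is an SCC by itself.
{delta} is an SCC by itself.
(and 1 more singleton SCC)
That gives 6 strongly connected components.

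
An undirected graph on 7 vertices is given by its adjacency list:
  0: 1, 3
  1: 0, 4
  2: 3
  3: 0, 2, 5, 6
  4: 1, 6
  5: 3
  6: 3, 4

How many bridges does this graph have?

2

The edges on the cycle 1-0-3-6-4-1 are not bridges since each lies on that cycle.
But removing 3-2 disconnects 3 from 2; removing 3-5 disconnects 3 from 5 — these are bridges.
That makes 2 bridges.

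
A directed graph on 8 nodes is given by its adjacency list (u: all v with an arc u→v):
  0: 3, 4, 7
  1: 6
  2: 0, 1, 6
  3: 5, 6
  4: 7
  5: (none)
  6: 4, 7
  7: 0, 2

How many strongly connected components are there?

2

{0, 1, 2, 3, 4, 6, 7} are all mutually reachable — one SCC of size 7.
{5} is an SCC by itself.
That gives 2 strongly connected components.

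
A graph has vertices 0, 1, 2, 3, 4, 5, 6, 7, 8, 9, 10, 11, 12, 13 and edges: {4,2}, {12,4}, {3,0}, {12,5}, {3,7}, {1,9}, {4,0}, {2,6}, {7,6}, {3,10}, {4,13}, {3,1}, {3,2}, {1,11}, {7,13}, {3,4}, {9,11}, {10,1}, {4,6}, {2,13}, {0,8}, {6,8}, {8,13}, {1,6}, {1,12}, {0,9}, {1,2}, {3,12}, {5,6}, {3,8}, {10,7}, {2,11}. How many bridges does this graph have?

The edges on the cycle 3-10-1-12-5-6-8-0-4-3 are not bridges since each lies on that cycle.
Every edge lies on some cycle, so there are no bridges.

0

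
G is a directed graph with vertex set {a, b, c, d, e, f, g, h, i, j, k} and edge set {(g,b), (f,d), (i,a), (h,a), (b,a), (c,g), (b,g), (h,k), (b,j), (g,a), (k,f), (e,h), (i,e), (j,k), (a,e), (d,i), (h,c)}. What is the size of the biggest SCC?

11

{a, b, c, d, e, f, g, h, i, j, k} are all mutually reachable — one SCC of size 11.
The largest has 11 vertices.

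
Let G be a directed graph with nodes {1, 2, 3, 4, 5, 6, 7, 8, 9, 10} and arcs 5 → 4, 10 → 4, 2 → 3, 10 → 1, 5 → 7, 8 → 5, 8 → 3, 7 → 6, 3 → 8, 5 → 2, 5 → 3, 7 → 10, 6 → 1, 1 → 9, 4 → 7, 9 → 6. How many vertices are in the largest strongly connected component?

4

{2, 3, 5, 8} are all mutually reachable — one SCC of size 4.
{1, 6, 9} are all mutually reachable — one SCC of size 3.
{4, 7, 10} are all mutually reachable — one SCC of size 3.
The largest has 4 vertices.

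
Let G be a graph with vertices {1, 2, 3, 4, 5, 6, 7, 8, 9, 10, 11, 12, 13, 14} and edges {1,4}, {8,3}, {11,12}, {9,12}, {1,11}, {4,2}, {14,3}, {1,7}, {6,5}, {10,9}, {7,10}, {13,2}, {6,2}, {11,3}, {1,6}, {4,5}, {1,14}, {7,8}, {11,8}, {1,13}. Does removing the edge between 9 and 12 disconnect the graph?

After removing 9—12, the path 9-10-7-1-11-12 still connects them, so the edge is not a bridge.

No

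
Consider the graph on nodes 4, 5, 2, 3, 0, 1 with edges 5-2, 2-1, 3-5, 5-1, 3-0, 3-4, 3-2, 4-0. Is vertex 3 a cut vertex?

Yes

Deleting 3 raises the number of components from 1 to 2, so 3 is a cut vertex.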